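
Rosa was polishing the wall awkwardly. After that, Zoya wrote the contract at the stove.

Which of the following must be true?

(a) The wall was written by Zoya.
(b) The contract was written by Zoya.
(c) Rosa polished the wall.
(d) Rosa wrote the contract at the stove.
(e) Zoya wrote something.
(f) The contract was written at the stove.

(a) Not entailed — Zoya wrote the contract, not the wall; the wall belongs to the polishing event.
(b) Entailed — the original entails any weakening of itself; this just drops 'at the stove'.
(c) Entailed — 'polish' is an activity; 'was polishing' entails that some polishing happened, so 'polished' holds.
(d) Not entailed — the passage has Zoya writing the contract, not Rosa.
(e) Entailed — every conjunct here is already in the original writing event.
(f) Entailed — the original entails any weakening of itself; this just generalizes the agent.

(b), (c), (e), (f)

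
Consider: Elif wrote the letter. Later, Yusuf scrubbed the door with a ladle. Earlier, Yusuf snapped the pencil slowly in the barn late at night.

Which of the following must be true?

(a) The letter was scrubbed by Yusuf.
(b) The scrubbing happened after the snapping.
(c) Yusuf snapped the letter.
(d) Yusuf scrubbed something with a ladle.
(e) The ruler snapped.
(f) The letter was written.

(a) Not entailed — Yusuf scrubbed the door, not the letter; the letter belongs to the writing event.
(b) Entailed — the narrative places the snapping before the scrubbing.
(c) Not entailed — Yusuf snapped the pencil, not the letter; the letter belongs to the writing event.
(d) Entailed — every conjunct here is already in the original scrubbing event.
(e) Not entailed — the pencil is what snapped, not the ruler.
(f) Entailed — generalizing the agent leaves a sub-description the original still satisfies.

(b), (d), (f)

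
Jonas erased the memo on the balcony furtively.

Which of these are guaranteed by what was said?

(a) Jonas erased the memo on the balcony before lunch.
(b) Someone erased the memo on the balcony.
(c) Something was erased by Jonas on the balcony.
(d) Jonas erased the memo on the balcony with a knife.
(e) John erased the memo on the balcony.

(a) Not entailed — 'before lunch' adds information not in the original event.
(b) Entailed — every conjunct here is already in the original erasing event.
(c) Entailed — this follows by dropping conjuncts from the erasing event's description.
(d) Not entailed — 'with a knife' adds information not in the original event.
(e) Not entailed — the passage has Jonas erasing the memo, not John.

(b), (c)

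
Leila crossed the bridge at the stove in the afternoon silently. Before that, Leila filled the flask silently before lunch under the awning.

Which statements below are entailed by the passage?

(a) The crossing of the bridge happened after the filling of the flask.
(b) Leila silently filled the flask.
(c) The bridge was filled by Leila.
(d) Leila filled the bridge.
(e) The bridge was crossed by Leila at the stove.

(a) Entailed — the narrative places the filling before the crossing.
(b) Entailed — every conjunct here is already in the original filling event.
(c) Not entailed — Leila filled the flask, not the bridge; the bridge belongs to the crossing event.
(d) Not entailed — Leila filled the flask, not the bridge; the bridge belongs to the crossing event.
(e) Entailed — this follows by dropping conjuncts from the crossing event's description.

(a), (b), (e)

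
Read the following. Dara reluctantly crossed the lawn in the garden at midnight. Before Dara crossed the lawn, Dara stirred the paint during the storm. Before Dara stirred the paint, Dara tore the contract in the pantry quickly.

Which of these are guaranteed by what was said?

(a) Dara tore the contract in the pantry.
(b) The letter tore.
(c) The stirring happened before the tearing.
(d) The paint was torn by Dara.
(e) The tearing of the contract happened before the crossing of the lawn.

(a), (e)

(a) Entailed — this follows by dropping conjuncts from the tearing event's description.
(b) Not entailed — the contract is what tore, not the letter.
(c) Not entailed — the narrative places the tearing before the stirring, not after.
(d) Not entailed — Dara tore the contract, not the paint; the paint belongs to the stirring event.
(e) Entailed — the narrative places the tearing before the crossing.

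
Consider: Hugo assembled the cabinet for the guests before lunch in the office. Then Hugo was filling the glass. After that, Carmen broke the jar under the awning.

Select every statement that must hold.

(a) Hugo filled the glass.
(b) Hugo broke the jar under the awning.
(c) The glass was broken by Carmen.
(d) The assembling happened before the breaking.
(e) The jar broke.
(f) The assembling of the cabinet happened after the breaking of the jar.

(d), (e)

(a) Not entailed — 'was filling' is progressive on an accomplishment; it does not entail the completed 'filled'.
(b) Not entailed — the passage has Carmen breaking the jar, not Hugo.
(c) Not entailed — Carmen broke the jar, not the glass; the glass belongs to the filling event.
(d) Entailed — the narrative places the assembling before the breaking.
(e) Entailed — 'Carmen broke the jar' is causative; it entails the inchoative 'the jar broke'.
(f) Not entailed — the narrative places the assembling before the breaking, not after.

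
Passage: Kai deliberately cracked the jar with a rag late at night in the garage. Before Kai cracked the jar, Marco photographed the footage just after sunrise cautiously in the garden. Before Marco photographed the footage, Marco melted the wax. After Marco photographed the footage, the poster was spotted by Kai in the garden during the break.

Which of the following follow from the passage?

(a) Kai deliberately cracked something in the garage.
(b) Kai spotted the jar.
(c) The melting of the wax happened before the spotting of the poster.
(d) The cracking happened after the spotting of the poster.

(a) Entailed — this follows by dropping conjuncts from the cracking event's description.
(b) Not entailed — Kai spotted the poster, not the jar; the jar belongs to the cracking event.
(c) Entailed — the narrative places the melting before the spotting.
(d) Not entailed — the narrative doesn't order the spotting relative to the cracking.

(a), (c)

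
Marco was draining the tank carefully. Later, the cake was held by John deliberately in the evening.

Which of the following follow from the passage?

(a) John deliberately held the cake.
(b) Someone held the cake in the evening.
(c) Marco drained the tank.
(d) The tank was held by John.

(a), (b)

(a) Entailed — the original entails any weakening of itself; this just drops 'in the evening'.
(b) Entailed — the original entails any weakening of itself; this just drops 'deliberately' and generalizes the agent.
(c) Not entailed — 'was draining' is progressive on an accomplishment; it does not entail the completed 'drained'.
(d) Not entailed — John held the cake, not the tank; the tank belongs to the draining event.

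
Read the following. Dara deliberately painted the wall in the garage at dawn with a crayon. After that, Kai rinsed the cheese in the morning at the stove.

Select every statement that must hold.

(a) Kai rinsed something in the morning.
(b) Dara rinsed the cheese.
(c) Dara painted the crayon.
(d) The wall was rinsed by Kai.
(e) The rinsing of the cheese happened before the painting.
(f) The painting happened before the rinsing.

(a), (f)

(a) Entailed — this follows by dropping conjuncts from the rinsing event's description.
(b) Not entailed — the passage has Kai rinsing the cheese, not Dara.
(c) Not entailed — the crayon is the instrument, not what was painted.
(d) Not entailed — Kai rinsed the cheese, not the wall; the wall belongs to the painting event.
(e) Not entailed — the narrative places the painting before the rinsing, not after.
(f) Entailed — the narrative places the painting before the rinsing.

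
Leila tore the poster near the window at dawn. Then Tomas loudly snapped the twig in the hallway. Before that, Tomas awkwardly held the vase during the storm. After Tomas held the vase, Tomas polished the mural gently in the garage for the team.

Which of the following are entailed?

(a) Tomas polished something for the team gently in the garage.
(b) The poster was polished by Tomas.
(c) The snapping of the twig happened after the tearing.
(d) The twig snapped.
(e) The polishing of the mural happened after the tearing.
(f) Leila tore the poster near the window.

(a), (c), (d), (f)

(a) Entailed — the original entails any weakening of itself; this just generalizes the patient.
(b) Not entailed — Tomas polished the mural, not the poster; the poster belongs to the tearing event.
(c) Entailed — the narrative places the tearing before the snapping.
(d) Entailed — 'Tomas snapped the twig' is causative; it entails the inchoative 'the twig snapped'.
(e) Not entailed — the narrative doesn't order the tearing relative to the polishing.
(f) Entailed — every conjunct here is already in the original tearing event.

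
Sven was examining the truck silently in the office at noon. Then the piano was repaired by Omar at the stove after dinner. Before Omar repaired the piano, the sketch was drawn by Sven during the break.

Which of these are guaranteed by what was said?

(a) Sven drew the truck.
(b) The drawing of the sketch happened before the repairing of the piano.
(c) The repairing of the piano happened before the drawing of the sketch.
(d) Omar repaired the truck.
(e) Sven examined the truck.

(b), (e)

(a) Not entailed — Sven drew the sketch, not the truck; the truck belongs to the examining event.
(b) Entailed — the narrative places the drawing before the repairing.
(c) Not entailed — the narrative places the drawing before the repairing, not after.
(d) Not entailed — Omar repaired the piano, not the truck; the truck belongs to the examining event.
(e) Entailed — 'examine' is an activity; 'was examining' entails that some examining happened, so 'examined' holds.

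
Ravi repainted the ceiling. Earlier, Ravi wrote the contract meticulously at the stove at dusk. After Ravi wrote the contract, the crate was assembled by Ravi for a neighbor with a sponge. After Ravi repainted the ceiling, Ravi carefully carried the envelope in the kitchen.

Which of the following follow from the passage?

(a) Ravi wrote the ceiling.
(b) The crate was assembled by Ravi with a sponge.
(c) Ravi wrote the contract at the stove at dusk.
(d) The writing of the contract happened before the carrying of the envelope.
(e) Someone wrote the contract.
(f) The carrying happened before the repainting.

(a) Not entailed — Ravi wrote the contract, not the ceiling; the ceiling belongs to the repainting event.
(b) Entailed — this follows by dropping conjuncts from the assembling event's description.
(c) Entailed — dropping 'meticulously' leaves a sub-description the original still satisfies.
(d) Entailed — the narrative places the writing before the carrying.
(e) Entailed — the original entails any weakening of itself; this just drops 'at the stove', 'at dusk', 'meticulously' and generalizes the agent.
(f) Not entailed — the narrative places the repainting before the carrying, not after.

(b), (c), (d), (e)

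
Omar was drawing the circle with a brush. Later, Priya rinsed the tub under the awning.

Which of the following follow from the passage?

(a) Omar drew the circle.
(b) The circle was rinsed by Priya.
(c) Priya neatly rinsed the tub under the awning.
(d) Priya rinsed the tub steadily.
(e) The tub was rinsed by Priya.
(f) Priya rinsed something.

(e), (f)

(a) Not entailed — 'was drawing' is progressive on an accomplishment; it does not entail the completed 'drew'.
(b) Not entailed — Priya rinsed the tub, not the circle; the circle belongs to the drawing event.
(c) Not entailed — 'neatly' adds information not in the original event.
(d) Not entailed — 'steadily' adds information not in the original event.
(e) Entailed — dropping 'under the awning' leaves a sub-description the original still satisfies.
(f) Entailed — every conjunct here is already in the original rinsing event.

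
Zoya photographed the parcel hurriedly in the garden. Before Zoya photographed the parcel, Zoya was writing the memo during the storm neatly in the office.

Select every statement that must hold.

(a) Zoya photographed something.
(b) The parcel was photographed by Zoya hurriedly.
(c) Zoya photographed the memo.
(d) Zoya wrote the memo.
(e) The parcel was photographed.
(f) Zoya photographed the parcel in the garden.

(a) Entailed — this follows by dropping conjuncts from the photographing event's description.
(b) Entailed — the original entails any weakening of itself; this just drops 'in the garden'.
(c) Not entailed — Zoya photographed the parcel, not the memo; the memo belongs to the writing event.
(d) Not entailed — 'was writing' is progressive on an accomplishment; it does not entail the completed 'wrote'.
(e) Entailed — dropping 'in the garden', 'hurriedly' and generalizing the agent leaves a sub-description the original still satisfies.
(f) Entailed — every conjunct here is already in the original photographing event.

(a), (b), (e), (f)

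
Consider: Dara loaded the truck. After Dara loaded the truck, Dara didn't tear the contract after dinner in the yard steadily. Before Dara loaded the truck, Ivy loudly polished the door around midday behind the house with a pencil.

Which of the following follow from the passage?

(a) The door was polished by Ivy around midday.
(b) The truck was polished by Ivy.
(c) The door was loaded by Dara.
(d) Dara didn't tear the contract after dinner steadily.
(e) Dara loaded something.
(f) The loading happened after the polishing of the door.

(a) Entailed — every conjunct here is already in the original polishing event.
(b) Not entailed — Ivy polished the door, not the truck; the truck belongs to the loading event.
(c) Not entailed — Dara loaded the truck, not the door; the door belongs to the polishing event.
(d) Not entailed — dropping 'in the yard' under negation is not valid — the original leaves open that Dara tore the contract some other way.
(e) Entailed — every conjunct here is already in the original loading event.
(f) Entailed — the narrative places the polishing before the loading.

(a), (e), (f)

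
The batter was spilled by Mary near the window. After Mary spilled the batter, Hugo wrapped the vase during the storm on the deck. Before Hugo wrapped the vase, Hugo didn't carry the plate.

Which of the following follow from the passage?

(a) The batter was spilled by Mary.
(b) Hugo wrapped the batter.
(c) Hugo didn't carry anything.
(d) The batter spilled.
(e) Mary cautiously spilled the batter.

(a) Entailed — this follows by dropping conjuncts from the spilling event's description.
(b) Not entailed — Hugo wrapped the vase, not the batter; the batter belongs to the spilling event.
(c) Not entailed — the original only denies this specific event; Hugo may have carried something else.
(d) Entailed — 'Mary spilled the batter' is causative; it entails the inchoative 'the batter spilled'.
(e) Not entailed — 'cautiously' adds information not in the original event.

(a), (d)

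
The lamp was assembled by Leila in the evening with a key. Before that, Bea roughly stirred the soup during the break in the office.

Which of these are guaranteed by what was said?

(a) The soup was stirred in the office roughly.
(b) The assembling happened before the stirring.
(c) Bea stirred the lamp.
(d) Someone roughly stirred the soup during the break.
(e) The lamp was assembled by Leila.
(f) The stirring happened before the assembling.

(a), (d), (e), (f)

(a) Entailed — this follows by dropping conjuncts from the stirring event's description.
(b) Not entailed — the narrative places the stirring before the assembling, not after.
(c) Not entailed — Bea stirred the soup, not the lamp; the lamp belongs to the assembling event.
(d) Entailed — dropping 'in the office' and generalizing the agent leaves a sub-description the original still satisfies.
(e) Entailed — this follows by dropping conjuncts from the assembling event's description.
(f) Entailed — the narrative places the stirring before the assembling.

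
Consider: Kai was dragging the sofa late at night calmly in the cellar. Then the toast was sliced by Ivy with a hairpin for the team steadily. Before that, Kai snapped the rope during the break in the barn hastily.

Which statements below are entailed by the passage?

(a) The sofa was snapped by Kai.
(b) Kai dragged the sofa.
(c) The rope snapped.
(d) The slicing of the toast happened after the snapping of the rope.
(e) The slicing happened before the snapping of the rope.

(b), (c), (d)

(a) Not entailed — Kai snapped the rope, not the sofa; the sofa belongs to the dragging event.
(b) Entailed — 'drag' is an activity; 'was dragging' entails that some dragging happened, so 'dragged' holds.
(c) Entailed — 'Kai snapped the rope' is causative; it entails the inchoative 'the rope snapped'.
(d) Entailed — the narrative places the snapping before the slicing.
(e) Not entailed — the narrative places the snapping before the slicing, not after.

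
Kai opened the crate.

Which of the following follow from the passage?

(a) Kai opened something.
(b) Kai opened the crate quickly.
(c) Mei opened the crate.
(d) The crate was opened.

(a), (d)

(a) Entailed — this follows by dropping conjuncts from the opening event's description.
(b) Not entailed — 'quickly' adds information not in the original event.
(c) Not entailed — the passage has Kai opening the crate, not Mei.
(d) Entailed — generalizing the agent leaves a sub-description the original still satisfies.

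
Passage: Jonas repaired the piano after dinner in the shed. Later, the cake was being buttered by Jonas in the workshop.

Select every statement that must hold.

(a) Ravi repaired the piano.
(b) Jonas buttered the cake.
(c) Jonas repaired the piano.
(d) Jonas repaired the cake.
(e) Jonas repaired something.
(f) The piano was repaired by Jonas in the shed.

(c), (e), (f)

(a) Not entailed — the passage has Jonas repairing the piano, not Ravi.
(b) Not entailed — 'was buttering' is progressive on an accomplishment; it does not entail the completed 'buttered'.
(c) Entailed — dropping 'in the shed', 'after dinner' leaves a sub-description the original still satisfies.
(d) Not entailed — Jonas repaired the piano, not the cake; the cake belongs to the buttering event.
(e) Entailed — dropping 'in the shed', 'after dinner' and generalizing the patient leaves a sub-description the original still satisfies.
(f) Entailed — dropping 'after dinner' leaves a sub-description the original still satisfies.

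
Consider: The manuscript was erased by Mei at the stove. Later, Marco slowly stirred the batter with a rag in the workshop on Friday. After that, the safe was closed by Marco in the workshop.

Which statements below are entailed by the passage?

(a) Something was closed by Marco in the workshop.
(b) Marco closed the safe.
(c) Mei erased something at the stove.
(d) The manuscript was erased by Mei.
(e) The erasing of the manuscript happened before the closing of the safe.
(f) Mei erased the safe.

(a) Entailed — every conjunct here is already in the original closing event.
(b) Entailed — dropping 'in the workshop' leaves a sub-description the original still satisfies.
(c) Entailed — generalizing the patient leaves a sub-description the original still satisfies.
(d) Entailed — this follows by dropping conjuncts from the erasing event's description.
(e) Entailed — the narrative places the erasing before the closing.
(f) Not entailed — Mei erased the manuscript, not the safe; the safe belongs to the closing event.

(a), (b), (c), (d), (e)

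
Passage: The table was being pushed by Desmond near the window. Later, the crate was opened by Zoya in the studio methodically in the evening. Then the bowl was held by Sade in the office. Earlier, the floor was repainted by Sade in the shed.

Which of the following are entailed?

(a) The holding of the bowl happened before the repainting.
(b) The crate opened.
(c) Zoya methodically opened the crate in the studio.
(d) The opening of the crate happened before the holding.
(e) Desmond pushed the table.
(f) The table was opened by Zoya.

(b), (c), (d), (e)

(a) Not entailed — the narrative places the repainting before the holding, not after.
(b) Entailed — 'Zoya opened the crate' is causative; it entails the inchoative 'the crate opened'.
(c) Entailed — this follows by dropping conjuncts from the opening event's description.
(d) Entailed — the narrative places the opening before the holding.
(e) Entailed — 'push' is an activity; 'was pushing' entails that some pushing happened, so 'pushed' holds.
(f) Not entailed — Zoya opened the crate, not the table; the table belongs to the pushing event.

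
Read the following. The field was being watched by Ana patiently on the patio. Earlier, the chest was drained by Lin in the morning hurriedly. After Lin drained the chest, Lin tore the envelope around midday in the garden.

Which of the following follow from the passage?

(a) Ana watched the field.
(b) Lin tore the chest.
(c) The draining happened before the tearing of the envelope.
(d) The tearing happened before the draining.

(a) Entailed — 'watch' is an activity; 'was watching' entails that some watching happened, so 'watched' holds.
(b) Not entailed — Lin tore the envelope, not the chest; the chest belongs to the draining event.
(c) Entailed — the narrative places the draining before the tearing.
(d) Not entailed — the narrative places the draining before the tearing, not after.

(a), (c)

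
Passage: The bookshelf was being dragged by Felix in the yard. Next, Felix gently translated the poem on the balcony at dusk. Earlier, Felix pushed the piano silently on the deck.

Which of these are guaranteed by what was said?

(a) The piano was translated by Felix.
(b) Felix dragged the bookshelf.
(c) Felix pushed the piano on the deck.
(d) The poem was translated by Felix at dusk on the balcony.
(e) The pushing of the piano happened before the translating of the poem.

(a) Not entailed — Felix translated the poem, not the piano; the piano belongs to the pushing event.
(b) Entailed — 'drag' is an activity; 'was dragging' entails that some dragging happened, so 'dragged' holds.
(c) Entailed — this follows by dropping conjuncts from the pushing event's description.
(d) Entailed — every conjunct here is already in the original translating event.
(e) Entailed — the narrative places the pushing before the translating.

(b), (c), (d), (e)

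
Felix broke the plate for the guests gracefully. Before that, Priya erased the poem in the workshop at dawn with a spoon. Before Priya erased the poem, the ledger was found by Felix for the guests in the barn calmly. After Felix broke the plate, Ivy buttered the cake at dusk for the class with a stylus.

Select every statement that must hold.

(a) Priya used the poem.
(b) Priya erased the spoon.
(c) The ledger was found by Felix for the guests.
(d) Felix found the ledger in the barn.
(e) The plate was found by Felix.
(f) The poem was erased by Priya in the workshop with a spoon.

(a) Not entailed — the poem is the patient, not an instrument — Priya used a spoon.
(b) Not entailed — the spoon is the instrument, not what was erased.
(c) Entailed — dropping 'calmly', 'in the barn' leaves a sub-description the original still satisfies.
(d) Entailed — this follows by dropping conjuncts from the finding event's description.
(e) Not entailed — Felix found the ledger, not the plate; the plate belongs to the breaking event.
(f) Entailed — this follows by dropping conjuncts from the erasing event's description.

(c), (d), (f)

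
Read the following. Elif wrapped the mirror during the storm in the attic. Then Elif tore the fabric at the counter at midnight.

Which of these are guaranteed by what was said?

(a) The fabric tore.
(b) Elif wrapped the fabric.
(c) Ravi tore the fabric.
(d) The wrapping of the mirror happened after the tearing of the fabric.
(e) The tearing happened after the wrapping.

(a), (e)

(a) Entailed — 'Elif tore the fabric' is causative; it entails the inchoative 'the fabric tore'.
(b) Not entailed — Elif wrapped the mirror, not the fabric; the fabric belongs to the tearing event.
(c) Not entailed — the passage has Elif tearing the fabric, not Ravi.
(d) Not entailed — the narrative places the wrapping before the tearing, not after.
(e) Entailed — the narrative places the wrapping before the tearing.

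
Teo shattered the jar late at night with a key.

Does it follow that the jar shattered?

'Teo shattered the jar' is the causative; it entails the inchoative 'the jar shattered'.

yes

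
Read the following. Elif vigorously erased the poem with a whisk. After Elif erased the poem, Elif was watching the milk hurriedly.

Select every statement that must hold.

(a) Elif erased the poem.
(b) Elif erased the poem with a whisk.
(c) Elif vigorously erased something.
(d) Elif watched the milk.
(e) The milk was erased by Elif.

(a) Entailed — the original entails any weakening of itself; this just drops 'vigorously', 'with a whisk'.
(b) Entailed — the original entails any weakening of itself; this just drops 'vigorously'.
(c) Entailed — dropping 'with a whisk' and generalizing the patient leaves a sub-description the original still satisfies.
(d) Entailed — 'watch' is an activity; 'was watching' entails that some watching happened, so 'watched' holds.
(e) Not entailed — Elif erased the poem, not the milk; the milk belongs to the watching event.

(a), (b), (c), (d)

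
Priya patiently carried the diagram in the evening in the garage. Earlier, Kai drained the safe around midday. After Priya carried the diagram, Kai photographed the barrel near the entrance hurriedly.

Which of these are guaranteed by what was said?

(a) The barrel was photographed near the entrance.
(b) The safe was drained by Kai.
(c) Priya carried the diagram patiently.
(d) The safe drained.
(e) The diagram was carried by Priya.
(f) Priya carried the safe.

(a) Entailed — the original entails any weakening of itself; this just drops 'hurriedly' and generalizes the agent.
(b) Entailed — every conjunct here is already in the original draining event.
(c) Entailed — the original entails any weakening of itself; this just drops 'in the garage', 'in the evening'.
(d) Entailed — 'Kai drained the safe' is causative; it entails the inchoative 'the safe drained'.
(e) Entailed — this follows by dropping conjuncts from the carrying event's description.
(f) Not entailed — Priya carried the diagram, not the safe; the safe belongs to the draining event.

(a), (b), (c), (d), (e)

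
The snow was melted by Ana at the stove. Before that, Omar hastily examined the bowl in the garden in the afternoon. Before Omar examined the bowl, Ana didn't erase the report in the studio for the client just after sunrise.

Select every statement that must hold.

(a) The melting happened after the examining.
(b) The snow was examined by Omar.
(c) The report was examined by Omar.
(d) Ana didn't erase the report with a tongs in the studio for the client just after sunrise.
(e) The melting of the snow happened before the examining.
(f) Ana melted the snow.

(a), (d), (f)

(a) Entailed — the narrative places the examining before the melting.
(b) Not entailed — Omar examined the bowl, not the snow; the snow belongs to the melting event.
(c) Not entailed — Omar examined the bowl, not the report; the report belongs to the erasing event.
(d) Entailed — under negation, adding a further restriction is entailed: if no such erasing event occurred, none occurred with a tongs either.
(e) Not entailed — the narrative places the examining before the melting, not after.
(f) Entailed — the original entails any weakening of itself; this just drops 'at the stove'.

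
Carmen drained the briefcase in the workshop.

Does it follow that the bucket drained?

no

Nothing is said about any bucket; only the briefcase is affected.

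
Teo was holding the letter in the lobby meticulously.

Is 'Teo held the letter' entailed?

yes

'hold' is atelic; if Teo was holding the letter, then Teo held the letter (for some time).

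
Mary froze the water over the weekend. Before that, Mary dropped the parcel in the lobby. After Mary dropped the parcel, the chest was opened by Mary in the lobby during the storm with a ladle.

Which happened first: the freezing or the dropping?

The connectives place the dropping before the freezing.

the dropping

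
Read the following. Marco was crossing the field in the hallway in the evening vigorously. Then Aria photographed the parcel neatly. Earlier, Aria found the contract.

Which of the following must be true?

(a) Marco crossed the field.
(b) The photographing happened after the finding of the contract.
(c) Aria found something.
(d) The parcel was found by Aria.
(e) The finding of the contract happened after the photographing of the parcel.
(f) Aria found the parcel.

(b), (c)

(a) Not entailed — 'was crossing' is progressive on an accomplishment; it does not entail the completed 'crossed'.
(b) Entailed — the narrative places the finding before the photographing.
(c) Entailed — every conjunct here is already in the original finding event.
(d) Not entailed — Aria found the contract, not the parcel; the parcel belongs to the photographing event.
(e) Not entailed — the narrative places the finding before the photographing, not after.
(f) Not entailed — Aria found the contract, not the parcel; the parcel belongs to the photographing event.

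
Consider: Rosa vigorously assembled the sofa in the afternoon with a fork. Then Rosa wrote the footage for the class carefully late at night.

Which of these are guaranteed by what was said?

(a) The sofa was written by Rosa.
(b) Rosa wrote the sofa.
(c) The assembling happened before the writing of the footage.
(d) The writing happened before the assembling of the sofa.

(c)

(a) Not entailed — Rosa wrote the footage, not the sofa; the sofa belongs to the assembling event.
(b) Not entailed — Rosa wrote the footage, not the sofa; the sofa belongs to the assembling event.
(c) Entailed — the narrative places the assembling before the writing.
(d) Not entailed — the narrative places the assembling before the writing, not after.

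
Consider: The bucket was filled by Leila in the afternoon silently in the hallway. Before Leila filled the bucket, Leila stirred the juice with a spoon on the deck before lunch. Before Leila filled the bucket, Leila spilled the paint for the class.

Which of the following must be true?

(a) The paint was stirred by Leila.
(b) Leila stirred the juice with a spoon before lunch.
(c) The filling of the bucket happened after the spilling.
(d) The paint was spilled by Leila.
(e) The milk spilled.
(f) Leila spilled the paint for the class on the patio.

(a) Not entailed — Leila stirred the juice, not the paint; the paint belongs to the spilling event.
(b) Entailed — dropping 'on the deck' leaves a sub-description the original still satisfies.
(c) Entailed — the narrative places the spilling before the filling.
(d) Entailed — every conjunct here is already in the original spilling event.
(e) Not entailed — the paint is what spilled, not the milk.
(f) Not entailed — 'on the patio' adds information not in the original event.

(b), (c), (d)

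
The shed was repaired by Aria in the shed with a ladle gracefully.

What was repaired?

the shed

'the shed' marks the patient of the repairing event.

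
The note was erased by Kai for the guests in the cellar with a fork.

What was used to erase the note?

'with a fork' marks the instrument of the erasing event.

a fork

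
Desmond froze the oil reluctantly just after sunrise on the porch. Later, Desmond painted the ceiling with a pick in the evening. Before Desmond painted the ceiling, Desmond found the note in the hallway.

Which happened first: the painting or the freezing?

The connectives place the freezing before the painting.

the freezing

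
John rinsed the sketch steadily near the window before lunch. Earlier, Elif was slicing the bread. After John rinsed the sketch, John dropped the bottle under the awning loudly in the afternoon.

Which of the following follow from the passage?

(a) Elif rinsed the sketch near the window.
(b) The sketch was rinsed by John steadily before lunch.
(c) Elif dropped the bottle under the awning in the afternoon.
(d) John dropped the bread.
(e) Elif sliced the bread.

(a) Not entailed — the passage has John rinsing the sketch, not Elif.
(b) Entailed — the original entails any weakening of itself; this just drops 'near the window'.
(c) Not entailed — the passage has John dropping the bottle, not Elif.
(d) Not entailed — John dropped the bottle, not the bread; the bread belongs to the slicing event.
(e) Not entailed — 'was slicing' is progressive on an accomplishment; it does not entail the completed 'sliced'.

(b)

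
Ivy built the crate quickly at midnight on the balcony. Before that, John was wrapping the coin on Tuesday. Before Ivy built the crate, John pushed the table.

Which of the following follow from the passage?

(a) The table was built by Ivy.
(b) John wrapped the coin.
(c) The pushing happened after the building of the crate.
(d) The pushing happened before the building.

(d)

(a) Not entailed — Ivy built the crate, not the table; the table belongs to the pushing event.
(b) Not entailed — 'was wrapping' is progressive on an accomplishment; it does not entail the completed 'wrapped'.
(c) Not entailed — the narrative places the pushing before the building, not after.
(d) Entailed — the narrative places the pushing before the building.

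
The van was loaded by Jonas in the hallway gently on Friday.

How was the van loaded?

'gently' marks the manner of the loading event.

gently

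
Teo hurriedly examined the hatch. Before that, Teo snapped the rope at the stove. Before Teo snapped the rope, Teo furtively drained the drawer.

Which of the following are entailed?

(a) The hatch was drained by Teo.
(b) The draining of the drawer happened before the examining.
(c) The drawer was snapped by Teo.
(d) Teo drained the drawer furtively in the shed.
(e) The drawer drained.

(a) Not entailed — Teo drained the drawer, not the hatch; the hatch belongs to the examining event.
(b) Entailed — the narrative places the draining before the examining.
(c) Not entailed — Teo snapped the rope, not the drawer; the drawer belongs to the draining event.
(d) Not entailed — 'in the shed' adds information not in the original event.
(e) Entailed — 'Teo drained the drawer' is causative; it entails the inchoative 'the drawer drained'.

(b), (e)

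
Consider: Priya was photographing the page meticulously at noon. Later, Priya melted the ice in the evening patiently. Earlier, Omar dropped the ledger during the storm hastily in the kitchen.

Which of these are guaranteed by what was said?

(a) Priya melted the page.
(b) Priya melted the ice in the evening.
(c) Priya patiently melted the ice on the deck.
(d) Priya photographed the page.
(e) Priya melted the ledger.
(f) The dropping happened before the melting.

(b), (f)

(a) Not entailed — Priya melted the ice, not the page; the page belongs to the photographing event.
(b) Entailed — dropping 'patiently' leaves a sub-description the original still satisfies.
(c) Not entailed — 'on the deck' adds information not in the original event.
(d) Not entailed — 'was photographing' is progressive on an accomplishment; it does not entail the completed 'photographed'.
(e) Not entailed — Priya melted the ice, not the ledger; the ledger belongs to the dropping event.
(f) Entailed — the narrative places the dropping before the melting.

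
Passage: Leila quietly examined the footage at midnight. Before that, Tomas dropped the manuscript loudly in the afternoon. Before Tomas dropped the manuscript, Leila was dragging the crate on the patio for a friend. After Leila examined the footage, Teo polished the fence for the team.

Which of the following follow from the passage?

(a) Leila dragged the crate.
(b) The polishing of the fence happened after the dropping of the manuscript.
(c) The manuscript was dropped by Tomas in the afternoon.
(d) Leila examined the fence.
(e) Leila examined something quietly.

(a), (b), (c), (e)

(a) Entailed — 'drag' is an activity; 'was dragging' entails that some dragging happened, so 'dragged' holds.
(b) Entailed — the narrative places the dropping before the polishing.
(c) Entailed — every conjunct here is already in the original dropping event.
(d) Not entailed — Leila examined the footage, not the fence; the fence belongs to the polishing event.
(e) Entailed — dropping 'at midnight' and generalizing the patient leaves a sub-description the original still satisfies.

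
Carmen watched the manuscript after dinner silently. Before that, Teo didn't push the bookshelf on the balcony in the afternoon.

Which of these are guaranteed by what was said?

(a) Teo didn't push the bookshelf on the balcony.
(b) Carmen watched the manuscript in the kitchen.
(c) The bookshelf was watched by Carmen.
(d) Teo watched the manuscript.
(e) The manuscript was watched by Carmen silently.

(e)

(a) Not entailed — dropping 'in the afternoon' under negation is not valid — the original leaves open that Teo pushed the bookshelf some other way.
(b) Not entailed — 'in the kitchen' adds information not in the original event.
(c) Not entailed — Carmen watched the manuscript, not the bookshelf; the bookshelf belongs to the pushing event.
(d) Not entailed — the passage has Carmen watching the manuscript, not Teo.
(e) Entailed — this follows by dropping conjuncts from the watching event's description.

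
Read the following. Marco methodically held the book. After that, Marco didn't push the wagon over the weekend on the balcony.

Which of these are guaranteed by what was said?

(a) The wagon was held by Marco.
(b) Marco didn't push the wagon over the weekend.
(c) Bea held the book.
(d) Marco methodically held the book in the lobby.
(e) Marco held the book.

(a) Not entailed — Marco held the book, not the wagon; the wagon belongs to the pushing event.
(b) Not entailed — dropping 'on the balcony' under negation is not valid — the original leaves open that Marco pushed the wagon some other way.
(c) Not entailed — the passage has Marco holding the book, not Bea.
(d) Not entailed — 'in the lobby' adds information not in the original event.
(e) Entailed — the original entails any weakening of itself; this just drops 'methodically'.

(e)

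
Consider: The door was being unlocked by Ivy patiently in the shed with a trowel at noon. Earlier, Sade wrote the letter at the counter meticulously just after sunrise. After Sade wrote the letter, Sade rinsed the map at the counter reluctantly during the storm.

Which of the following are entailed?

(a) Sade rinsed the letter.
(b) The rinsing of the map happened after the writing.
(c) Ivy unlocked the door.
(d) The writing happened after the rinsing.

(b)

(a) Not entailed — Sade rinsed the map, not the letter; the letter belongs to the writing event.
(b) Entailed — the narrative places the writing before the rinsing.
(c) Not entailed — 'was unlocking' is progressive on an accomplishment; it does not entail the completed 'unlocked'.
(d) Not entailed — the narrative places the writing before the rinsing, not after.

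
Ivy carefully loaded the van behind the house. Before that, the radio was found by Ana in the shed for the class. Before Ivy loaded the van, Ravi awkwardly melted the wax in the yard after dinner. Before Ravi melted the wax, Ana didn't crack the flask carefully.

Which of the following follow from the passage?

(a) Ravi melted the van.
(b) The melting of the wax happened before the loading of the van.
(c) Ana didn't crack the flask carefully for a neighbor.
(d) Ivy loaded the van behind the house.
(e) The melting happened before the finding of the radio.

(b), (c), (d)

(a) Not entailed — Ravi melted the wax, not the van; the van belongs to the loading event.
(b) Entailed — the narrative places the melting before the loading.
(c) Entailed — under negation, adding a further restriction is entailed: if no such cracking event occurred, none occurred for a neighbor either.
(d) Entailed — this follows by dropping conjuncts from the loading event's description.
(e) Not entailed — the narrative doesn't order the melting relative to the finding.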